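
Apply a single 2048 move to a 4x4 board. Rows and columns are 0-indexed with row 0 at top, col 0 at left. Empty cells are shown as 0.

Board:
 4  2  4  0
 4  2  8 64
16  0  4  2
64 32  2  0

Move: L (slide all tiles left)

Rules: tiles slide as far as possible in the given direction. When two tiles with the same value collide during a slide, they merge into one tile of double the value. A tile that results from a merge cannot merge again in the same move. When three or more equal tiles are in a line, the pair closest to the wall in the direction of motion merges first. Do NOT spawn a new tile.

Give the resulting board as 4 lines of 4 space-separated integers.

Slide left:
row 0: [4, 2, 4, 0] -> [4, 2, 4, 0]
row 1: [4, 2, 8, 64] -> [4, 2, 8, 64]
row 2: [16, 0, 4, 2] -> [16, 4, 2, 0]
row 3: [64, 32, 2, 0] -> [64, 32, 2, 0]

Answer:  4  2  4  0
 4  2  8 64
16  4  2  0
64 32  2  0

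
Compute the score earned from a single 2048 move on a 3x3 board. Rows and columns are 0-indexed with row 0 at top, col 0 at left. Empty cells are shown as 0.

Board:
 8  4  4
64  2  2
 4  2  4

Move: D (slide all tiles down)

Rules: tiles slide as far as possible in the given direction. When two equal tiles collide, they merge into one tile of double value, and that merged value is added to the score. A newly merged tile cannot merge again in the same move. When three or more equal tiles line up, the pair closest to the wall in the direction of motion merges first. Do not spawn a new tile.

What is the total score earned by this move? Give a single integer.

Slide down:
col 0: [8, 64, 4] -> [8, 64, 4]  score +0 (running 0)
col 1: [4, 2, 2] -> [0, 4, 4]  score +4 (running 4)
col 2: [4, 2, 4] -> [4, 2, 4]  score +0 (running 4)
Board after move:
 8  0  4
64  4  2
 4  4  4

Answer: 4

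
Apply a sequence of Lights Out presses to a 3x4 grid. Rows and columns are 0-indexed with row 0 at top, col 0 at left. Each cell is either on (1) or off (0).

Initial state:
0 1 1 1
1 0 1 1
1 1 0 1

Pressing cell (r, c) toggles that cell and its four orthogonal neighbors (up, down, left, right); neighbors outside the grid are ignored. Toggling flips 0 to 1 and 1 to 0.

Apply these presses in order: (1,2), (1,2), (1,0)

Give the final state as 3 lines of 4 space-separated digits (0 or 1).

After press 1 at (1,2):
0 1 0 1
1 1 0 0
1 1 1 1

After press 2 at (1,2):
0 1 1 1
1 0 1 1
1 1 0 1

After press 3 at (1,0):
1 1 1 1
0 1 1 1
0 1 0 1

Answer: 1 1 1 1
0 1 1 1
0 1 0 1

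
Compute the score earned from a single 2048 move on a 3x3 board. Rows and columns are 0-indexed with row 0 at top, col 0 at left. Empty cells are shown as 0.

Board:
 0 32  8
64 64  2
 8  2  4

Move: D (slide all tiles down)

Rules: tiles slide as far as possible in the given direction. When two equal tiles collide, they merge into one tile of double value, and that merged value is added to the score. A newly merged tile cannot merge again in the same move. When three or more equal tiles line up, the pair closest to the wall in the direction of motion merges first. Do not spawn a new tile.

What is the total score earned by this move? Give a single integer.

Slide down:
col 0: [0, 64, 8] -> [0, 64, 8]  score +0 (running 0)
col 1: [32, 64, 2] -> [32, 64, 2]  score +0 (running 0)
col 2: [8, 2, 4] -> [8, 2, 4]  score +0 (running 0)
Board after move:
 0 32  8
64 64  2
 8  2  4

Answer: 0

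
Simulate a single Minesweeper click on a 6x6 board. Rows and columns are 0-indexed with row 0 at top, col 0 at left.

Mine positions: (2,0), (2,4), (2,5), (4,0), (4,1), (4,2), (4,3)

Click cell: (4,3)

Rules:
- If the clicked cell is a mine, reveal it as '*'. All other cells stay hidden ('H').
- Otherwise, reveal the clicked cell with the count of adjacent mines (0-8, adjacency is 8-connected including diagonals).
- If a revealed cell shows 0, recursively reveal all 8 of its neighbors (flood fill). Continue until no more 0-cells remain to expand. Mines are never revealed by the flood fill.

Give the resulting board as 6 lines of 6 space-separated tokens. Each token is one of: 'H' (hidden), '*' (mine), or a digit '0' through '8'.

H H H H H H
H H H H H H
H H H H H H
H H H H H H
H H H * H H
H H H H H H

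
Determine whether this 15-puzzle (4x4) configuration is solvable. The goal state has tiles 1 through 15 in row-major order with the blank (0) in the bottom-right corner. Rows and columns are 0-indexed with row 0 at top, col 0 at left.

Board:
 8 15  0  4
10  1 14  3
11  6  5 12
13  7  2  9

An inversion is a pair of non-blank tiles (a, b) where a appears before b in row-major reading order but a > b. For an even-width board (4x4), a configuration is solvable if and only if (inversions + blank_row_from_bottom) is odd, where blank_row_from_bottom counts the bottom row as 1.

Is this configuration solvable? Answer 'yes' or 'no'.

Answer: yes

Derivation:
Inversions: 55
Blank is in row 0 (0-indexed from top), which is row 4 counting from the bottom (bottom = 1).
55 + 4 = 59, which is odd, so the puzzle is solvable.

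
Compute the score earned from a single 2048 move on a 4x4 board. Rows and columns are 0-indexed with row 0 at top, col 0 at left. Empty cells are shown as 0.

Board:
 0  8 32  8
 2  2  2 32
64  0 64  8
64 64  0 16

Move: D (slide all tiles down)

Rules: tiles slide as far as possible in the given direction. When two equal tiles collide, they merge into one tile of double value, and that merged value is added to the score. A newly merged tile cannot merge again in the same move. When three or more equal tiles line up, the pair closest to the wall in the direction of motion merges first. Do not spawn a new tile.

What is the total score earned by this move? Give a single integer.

Slide down:
col 0: [0, 2, 64, 64] -> [0, 0, 2, 128]  score +128 (running 128)
col 1: [8, 2, 0, 64] -> [0, 8, 2, 64]  score +0 (running 128)
col 2: [32, 2, 64, 0] -> [0, 32, 2, 64]  score +0 (running 128)
col 3: [8, 32, 8, 16] -> [8, 32, 8, 16]  score +0 (running 128)
Board after move:
  0   0   0   8
  0   8  32  32
  2   2   2   8
128  64  64  16

Answer: 128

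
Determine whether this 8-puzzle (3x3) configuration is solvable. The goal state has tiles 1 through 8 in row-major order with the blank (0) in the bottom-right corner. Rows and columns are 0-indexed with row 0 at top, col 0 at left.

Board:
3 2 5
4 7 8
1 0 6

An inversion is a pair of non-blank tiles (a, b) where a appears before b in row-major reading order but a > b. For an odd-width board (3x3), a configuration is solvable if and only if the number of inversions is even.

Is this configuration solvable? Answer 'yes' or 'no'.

Inversions (pairs i<j in row-major order where tile[i] > tile[j] > 0): 10
10 is even, so the puzzle is solvable.

Answer: yes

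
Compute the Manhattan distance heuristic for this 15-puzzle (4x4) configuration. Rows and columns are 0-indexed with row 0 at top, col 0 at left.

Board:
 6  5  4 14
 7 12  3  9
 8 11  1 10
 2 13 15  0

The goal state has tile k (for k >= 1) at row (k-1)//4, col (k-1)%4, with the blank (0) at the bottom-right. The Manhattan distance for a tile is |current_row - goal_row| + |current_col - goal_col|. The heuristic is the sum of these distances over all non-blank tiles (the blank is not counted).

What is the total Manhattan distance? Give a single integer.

Answer: 36

Derivation:
Tile 6: (0,0)->(1,1) = 2
Tile 5: (0,1)->(1,0) = 2
Tile 4: (0,2)->(0,3) = 1
Tile 14: (0,3)->(3,1) = 5
Tile 7: (1,0)->(1,2) = 2
Tile 12: (1,1)->(2,3) = 3
Tile 3: (1,2)->(0,2) = 1
Tile 9: (1,3)->(2,0) = 4
Tile 8: (2,0)->(1,3) = 4
Tile 11: (2,1)->(2,2) = 1
Tile 1: (2,2)->(0,0) = 4
Tile 10: (2,3)->(2,1) = 2
Tile 2: (3,0)->(0,1) = 4
Tile 13: (3,1)->(3,0) = 1
Tile 15: (3,2)->(3,2) = 0
Sum: 2 + 2 + 1 + 5 + 2 + 3 + 1 + 4 + 4 + 1 + 4 + 2 + 4 + 1 + 0 = 36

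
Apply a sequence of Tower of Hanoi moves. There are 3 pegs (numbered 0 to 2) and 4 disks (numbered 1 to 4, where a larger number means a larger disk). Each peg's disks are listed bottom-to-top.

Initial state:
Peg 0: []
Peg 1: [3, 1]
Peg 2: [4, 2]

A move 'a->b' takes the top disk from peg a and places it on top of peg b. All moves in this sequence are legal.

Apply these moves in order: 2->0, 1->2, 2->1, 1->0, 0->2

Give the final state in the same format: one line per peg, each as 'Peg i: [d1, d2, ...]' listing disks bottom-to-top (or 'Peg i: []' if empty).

After move 1 (2->0):
Peg 0: [2]
Peg 1: [3, 1]
Peg 2: [4]

After move 2 (1->2):
Peg 0: [2]
Peg 1: [3]
Peg 2: [4, 1]

After move 3 (2->1):
Peg 0: [2]
Peg 1: [3, 1]
Peg 2: [4]

After move 4 (1->0):
Peg 0: [2, 1]
Peg 1: [3]
Peg 2: [4]

After move 5 (0->2):
Peg 0: [2]
Peg 1: [3]
Peg 2: [4, 1]

Answer: Peg 0: [2]
Peg 1: [3]
Peg 2: [4, 1]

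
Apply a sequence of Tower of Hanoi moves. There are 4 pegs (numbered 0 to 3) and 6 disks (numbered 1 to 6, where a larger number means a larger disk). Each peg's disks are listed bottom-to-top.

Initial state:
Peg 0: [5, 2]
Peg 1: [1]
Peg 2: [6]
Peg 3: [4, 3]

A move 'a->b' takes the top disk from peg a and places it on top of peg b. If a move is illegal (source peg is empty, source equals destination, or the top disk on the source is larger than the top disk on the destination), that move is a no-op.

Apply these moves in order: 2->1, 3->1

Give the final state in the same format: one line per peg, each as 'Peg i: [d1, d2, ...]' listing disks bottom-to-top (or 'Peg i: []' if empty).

Answer: Peg 0: [5, 2]
Peg 1: [1]
Peg 2: [6]
Peg 3: [4, 3]

Derivation:
After move 1 (2->1):
Peg 0: [5, 2]
Peg 1: [1]
Peg 2: [6]
Peg 3: [4, 3]

After move 2 (3->1):
Peg 0: [5, 2]
Peg 1: [1]
Peg 2: [6]
Peg 3: [4, 3]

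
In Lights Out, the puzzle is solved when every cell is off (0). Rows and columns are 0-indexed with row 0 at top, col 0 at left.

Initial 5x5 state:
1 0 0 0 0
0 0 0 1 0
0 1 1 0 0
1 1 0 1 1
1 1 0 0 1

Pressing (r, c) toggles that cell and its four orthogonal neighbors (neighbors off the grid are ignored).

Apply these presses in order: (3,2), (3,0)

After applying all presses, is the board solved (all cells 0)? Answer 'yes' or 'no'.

Answer: no

Derivation:
After press 1 at (3,2):
1 0 0 0 0
0 0 0 1 0
0 1 0 0 0
1 0 1 0 1
1 1 1 0 1

After press 2 at (3,0):
1 0 0 0 0
0 0 0 1 0
1 1 0 0 0
0 1 1 0 1
0 1 1 0 1

Lights still on: 10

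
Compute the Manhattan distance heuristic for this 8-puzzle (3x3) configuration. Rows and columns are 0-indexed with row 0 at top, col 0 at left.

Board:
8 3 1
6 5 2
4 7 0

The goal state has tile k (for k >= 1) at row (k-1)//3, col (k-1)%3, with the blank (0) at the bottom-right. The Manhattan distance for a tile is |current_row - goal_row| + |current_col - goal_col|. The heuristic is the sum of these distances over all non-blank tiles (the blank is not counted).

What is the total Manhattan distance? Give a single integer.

Answer: 12

Derivation:
Tile 8: (0,0)->(2,1) = 3
Tile 3: (0,1)->(0,2) = 1
Tile 1: (0,2)->(0,0) = 2
Tile 6: (1,0)->(1,2) = 2
Tile 5: (1,1)->(1,1) = 0
Tile 2: (1,2)->(0,1) = 2
Tile 4: (2,0)->(1,0) = 1
Tile 7: (2,1)->(2,0) = 1
Sum: 3 + 1 + 2 + 2 + 0 + 2 + 1 + 1 = 12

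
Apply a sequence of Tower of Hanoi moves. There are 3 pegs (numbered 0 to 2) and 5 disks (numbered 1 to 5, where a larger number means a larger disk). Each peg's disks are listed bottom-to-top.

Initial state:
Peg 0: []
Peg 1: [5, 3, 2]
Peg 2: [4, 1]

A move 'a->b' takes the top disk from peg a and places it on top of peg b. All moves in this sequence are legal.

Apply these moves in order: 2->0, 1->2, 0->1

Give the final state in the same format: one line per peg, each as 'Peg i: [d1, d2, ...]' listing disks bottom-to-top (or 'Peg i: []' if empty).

Answer: Peg 0: []
Peg 1: [5, 3, 1]
Peg 2: [4, 2]

Derivation:
After move 1 (2->0):
Peg 0: [1]
Peg 1: [5, 3, 2]
Peg 2: [4]

After move 2 (1->2):
Peg 0: [1]
Peg 1: [5, 3]
Peg 2: [4, 2]

After move 3 (0->1):
Peg 0: []
Peg 1: [5, 3, 1]
Peg 2: [4, 2]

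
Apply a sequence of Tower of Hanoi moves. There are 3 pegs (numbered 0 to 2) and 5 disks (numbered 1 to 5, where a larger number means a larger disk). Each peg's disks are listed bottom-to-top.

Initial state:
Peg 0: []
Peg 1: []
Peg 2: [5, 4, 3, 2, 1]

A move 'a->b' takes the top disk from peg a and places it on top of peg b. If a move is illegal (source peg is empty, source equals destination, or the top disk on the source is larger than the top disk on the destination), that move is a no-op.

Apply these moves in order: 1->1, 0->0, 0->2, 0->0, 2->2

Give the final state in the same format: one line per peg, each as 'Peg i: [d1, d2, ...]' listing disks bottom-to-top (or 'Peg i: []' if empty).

After move 1 (1->1):
Peg 0: []
Peg 1: []
Peg 2: [5, 4, 3, 2, 1]

After move 2 (0->0):
Peg 0: []
Peg 1: []
Peg 2: [5, 4, 3, 2, 1]

After move 3 (0->2):
Peg 0: []
Peg 1: []
Peg 2: [5, 4, 3, 2, 1]

After move 4 (0->0):
Peg 0: []
Peg 1: []
Peg 2: [5, 4, 3, 2, 1]

After move 5 (2->2):
Peg 0: []
Peg 1: []
Peg 2: [5, 4, 3, 2, 1]

Answer: Peg 0: []
Peg 1: []
Peg 2: [5, 4, 3, 2, 1]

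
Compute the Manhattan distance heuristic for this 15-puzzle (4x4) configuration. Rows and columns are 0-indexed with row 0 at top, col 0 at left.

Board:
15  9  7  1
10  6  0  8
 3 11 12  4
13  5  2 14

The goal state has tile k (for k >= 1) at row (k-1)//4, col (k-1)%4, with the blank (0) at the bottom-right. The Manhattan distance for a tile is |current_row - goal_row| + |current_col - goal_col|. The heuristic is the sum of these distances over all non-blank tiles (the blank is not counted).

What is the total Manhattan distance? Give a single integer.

Tile 15: (0,0)->(3,2) = 5
Tile 9: (0,1)->(2,0) = 3
Tile 7: (0,2)->(1,2) = 1
Tile 1: (0,3)->(0,0) = 3
Tile 10: (1,0)->(2,1) = 2
Tile 6: (1,1)->(1,1) = 0
Tile 8: (1,3)->(1,3) = 0
Tile 3: (2,0)->(0,2) = 4
Tile 11: (2,1)->(2,2) = 1
Tile 12: (2,2)->(2,3) = 1
Tile 4: (2,3)->(0,3) = 2
Tile 13: (3,0)->(3,0) = 0
Tile 5: (3,1)->(1,0) = 3
Tile 2: (3,2)->(0,1) = 4
Tile 14: (3,3)->(3,1) = 2
Sum: 5 + 3 + 1 + 3 + 2 + 0 + 0 + 4 + 1 + 1 + 2 + 0 + 3 + 4 + 2 = 31

Answer: 31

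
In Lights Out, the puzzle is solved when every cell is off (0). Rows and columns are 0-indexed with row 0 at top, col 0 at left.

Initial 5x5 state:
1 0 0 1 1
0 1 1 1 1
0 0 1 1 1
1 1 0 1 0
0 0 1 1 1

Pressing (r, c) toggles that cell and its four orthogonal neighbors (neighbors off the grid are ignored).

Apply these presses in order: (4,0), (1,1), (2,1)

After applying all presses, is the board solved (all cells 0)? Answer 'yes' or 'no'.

After press 1 at (4,0):
1 0 0 1 1
0 1 1 1 1
0 0 1 1 1
0 1 0 1 0
1 1 1 1 1

After press 2 at (1,1):
1 1 0 1 1
1 0 0 1 1
0 1 1 1 1
0 1 0 1 0
1 1 1 1 1

After press 3 at (2,1):
1 1 0 1 1
1 1 0 1 1
1 0 0 1 1
0 0 0 1 0
1 1 1 1 1

Lights still on: 17

Answer: no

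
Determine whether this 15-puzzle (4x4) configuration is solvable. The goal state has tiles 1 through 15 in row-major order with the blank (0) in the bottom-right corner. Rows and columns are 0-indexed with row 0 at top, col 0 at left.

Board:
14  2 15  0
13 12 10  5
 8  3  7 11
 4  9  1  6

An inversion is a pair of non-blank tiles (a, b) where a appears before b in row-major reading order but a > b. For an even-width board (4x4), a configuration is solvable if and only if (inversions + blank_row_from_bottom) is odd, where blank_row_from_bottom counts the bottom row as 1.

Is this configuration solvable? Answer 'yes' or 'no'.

Inversions: 74
Blank is in row 0 (0-indexed from top), which is row 4 counting from the bottom (bottom = 1).
74 + 4 = 78, which is even, so the puzzle is not solvable.

Answer: no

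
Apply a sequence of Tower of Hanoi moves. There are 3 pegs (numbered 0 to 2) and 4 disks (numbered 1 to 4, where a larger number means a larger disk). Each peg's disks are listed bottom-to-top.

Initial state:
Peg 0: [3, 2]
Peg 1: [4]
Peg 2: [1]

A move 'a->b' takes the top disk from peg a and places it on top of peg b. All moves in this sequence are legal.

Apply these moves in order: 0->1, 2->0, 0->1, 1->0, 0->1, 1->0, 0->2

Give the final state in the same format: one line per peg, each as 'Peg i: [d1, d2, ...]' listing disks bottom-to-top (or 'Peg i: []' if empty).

After move 1 (0->1):
Peg 0: [3]
Peg 1: [4, 2]
Peg 2: [1]

After move 2 (2->0):
Peg 0: [3, 1]
Peg 1: [4, 2]
Peg 2: []

After move 3 (0->1):
Peg 0: [3]
Peg 1: [4, 2, 1]
Peg 2: []

After move 4 (1->0):
Peg 0: [3, 1]
Peg 1: [4, 2]
Peg 2: []

After move 5 (0->1):
Peg 0: [3]
Peg 1: [4, 2, 1]
Peg 2: []

After move 6 (1->0):
Peg 0: [3, 1]
Peg 1: [4, 2]
Peg 2: []

After move 7 (0->2):
Peg 0: [3]
Peg 1: [4, 2]
Peg 2: [1]

Answer: Peg 0: [3]
Peg 1: [4, 2]
Peg 2: [1]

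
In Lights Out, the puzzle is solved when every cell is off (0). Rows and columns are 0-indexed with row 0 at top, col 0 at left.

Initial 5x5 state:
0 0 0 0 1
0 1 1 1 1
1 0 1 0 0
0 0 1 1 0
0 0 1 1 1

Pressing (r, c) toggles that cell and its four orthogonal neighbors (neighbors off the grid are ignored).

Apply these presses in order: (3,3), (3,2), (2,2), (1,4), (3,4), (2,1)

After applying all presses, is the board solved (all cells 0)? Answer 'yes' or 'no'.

After press 1 at (3,3):
0 0 0 0 1
0 1 1 1 1
1 0 1 1 0
0 0 0 0 1
0 0 1 0 1

After press 2 at (3,2):
0 0 0 0 1
0 1 1 1 1
1 0 0 1 0
0 1 1 1 1
0 0 0 0 1

After press 3 at (2,2):
0 0 0 0 1
0 1 0 1 1
1 1 1 0 0
0 1 0 1 1
0 0 0 0 1

After press 4 at (1,4):
0 0 0 0 0
0 1 0 0 0
1 1 1 0 1
0 1 0 1 1
0 0 0 0 1

After press 5 at (3,4):
0 0 0 0 0
0 1 0 0 0
1 1 1 0 0
0 1 0 0 0
0 0 0 0 0

After press 6 at (2,1):
0 0 0 0 0
0 0 0 0 0
0 0 0 0 0
0 0 0 0 0
0 0 0 0 0

Lights still on: 0

Answer: yes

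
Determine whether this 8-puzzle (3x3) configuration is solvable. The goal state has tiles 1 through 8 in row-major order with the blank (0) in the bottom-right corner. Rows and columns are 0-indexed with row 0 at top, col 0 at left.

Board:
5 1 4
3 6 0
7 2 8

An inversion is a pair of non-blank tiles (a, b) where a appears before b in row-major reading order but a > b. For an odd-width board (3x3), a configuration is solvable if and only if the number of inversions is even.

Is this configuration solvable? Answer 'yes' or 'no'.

Inversions (pairs i<j in row-major order where tile[i] > tile[j] > 0): 9
9 is odd, so the puzzle is not solvable.

Answer: no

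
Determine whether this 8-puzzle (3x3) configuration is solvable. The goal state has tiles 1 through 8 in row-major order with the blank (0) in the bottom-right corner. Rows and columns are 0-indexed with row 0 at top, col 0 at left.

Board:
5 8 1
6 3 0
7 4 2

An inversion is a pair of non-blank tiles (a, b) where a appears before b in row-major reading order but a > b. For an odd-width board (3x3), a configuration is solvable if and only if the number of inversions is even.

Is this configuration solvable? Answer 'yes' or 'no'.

Inversions (pairs i<j in row-major order where tile[i] > tile[j] > 0): 17
17 is odd, so the puzzle is not solvable.

Answer: no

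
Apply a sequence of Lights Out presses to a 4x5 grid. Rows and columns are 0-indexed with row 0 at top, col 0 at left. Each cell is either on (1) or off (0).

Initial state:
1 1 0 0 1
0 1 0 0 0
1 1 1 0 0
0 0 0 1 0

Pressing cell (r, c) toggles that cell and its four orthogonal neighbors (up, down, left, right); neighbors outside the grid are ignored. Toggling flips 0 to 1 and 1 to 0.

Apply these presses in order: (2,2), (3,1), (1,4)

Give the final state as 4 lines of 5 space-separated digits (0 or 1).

Answer: 1 1 0 0 0
0 1 1 1 1
1 1 0 1 1
1 1 0 1 0

Derivation:
After press 1 at (2,2):
1 1 0 0 1
0 1 1 0 0
1 0 0 1 0
0 0 1 1 0

After press 2 at (3,1):
1 1 0 0 1
0 1 1 0 0
1 1 0 1 0
1 1 0 1 0

After press 3 at (1,4):
1 1 0 0 0
0 1 1 1 1
1 1 0 1 1
1 1 0 1 0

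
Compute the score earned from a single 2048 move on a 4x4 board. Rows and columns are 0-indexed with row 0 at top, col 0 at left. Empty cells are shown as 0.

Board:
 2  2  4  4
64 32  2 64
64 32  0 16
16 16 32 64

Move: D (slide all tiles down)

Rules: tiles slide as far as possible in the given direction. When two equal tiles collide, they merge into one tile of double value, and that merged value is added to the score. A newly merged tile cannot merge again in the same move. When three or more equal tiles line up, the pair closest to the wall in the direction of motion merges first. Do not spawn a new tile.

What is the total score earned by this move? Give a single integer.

Answer: 192

Derivation:
Slide down:
col 0: [2, 64, 64, 16] -> [0, 2, 128, 16]  score +128 (running 128)
col 1: [2, 32, 32, 16] -> [0, 2, 64, 16]  score +64 (running 192)
col 2: [4, 2, 0, 32] -> [0, 4, 2, 32]  score +0 (running 192)
col 3: [4, 64, 16, 64] -> [4, 64, 16, 64]  score +0 (running 192)
Board after move:
  0   0   0   4
  2   2   4  64
128  64   2  16
 16  16  32  64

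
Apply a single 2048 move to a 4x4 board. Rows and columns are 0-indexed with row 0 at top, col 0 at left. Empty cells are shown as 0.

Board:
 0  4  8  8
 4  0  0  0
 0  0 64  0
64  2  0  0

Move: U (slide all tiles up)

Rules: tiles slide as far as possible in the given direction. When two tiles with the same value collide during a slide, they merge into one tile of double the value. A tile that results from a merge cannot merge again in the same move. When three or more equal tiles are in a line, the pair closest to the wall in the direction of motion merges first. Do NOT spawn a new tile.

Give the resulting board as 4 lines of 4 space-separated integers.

Answer:  4  4  8  8
64  2 64  0
 0  0  0  0
 0  0  0  0

Derivation:
Slide up:
col 0: [0, 4, 0, 64] -> [4, 64, 0, 0]
col 1: [4, 0, 0, 2] -> [4, 2, 0, 0]
col 2: [8, 0, 64, 0] -> [8, 64, 0, 0]
col 3: [8, 0, 0, 0] -> [8, 0, 0, 0]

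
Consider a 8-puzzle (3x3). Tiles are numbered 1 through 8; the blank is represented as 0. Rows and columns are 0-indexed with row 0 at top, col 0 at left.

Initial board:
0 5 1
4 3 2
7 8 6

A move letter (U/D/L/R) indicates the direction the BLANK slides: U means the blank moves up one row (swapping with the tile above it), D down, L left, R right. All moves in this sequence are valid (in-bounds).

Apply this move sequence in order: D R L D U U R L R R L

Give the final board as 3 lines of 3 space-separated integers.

Answer: 5 0 1
4 3 2
7 8 6

Derivation:
After move 1 (D):
4 5 1
0 3 2
7 8 6

After move 2 (R):
4 5 1
3 0 2
7 8 6

After move 3 (L):
4 5 1
0 3 2
7 8 6

After move 4 (D):
4 5 1
7 3 2
0 8 6

After move 5 (U):
4 5 1
0 3 2
7 8 6

After move 6 (U):
0 5 1
4 3 2
7 8 6

After move 7 (R):
5 0 1
4 3 2
7 8 6

After move 8 (L):
0 5 1
4 3 2
7 8 6

After move 9 (R):
5 0 1
4 3 2
7 8 6

After move 10 (R):
5 1 0
4 3 2
7 8 6

After move 11 (L):
5 0 1
4 3 2
7 8 6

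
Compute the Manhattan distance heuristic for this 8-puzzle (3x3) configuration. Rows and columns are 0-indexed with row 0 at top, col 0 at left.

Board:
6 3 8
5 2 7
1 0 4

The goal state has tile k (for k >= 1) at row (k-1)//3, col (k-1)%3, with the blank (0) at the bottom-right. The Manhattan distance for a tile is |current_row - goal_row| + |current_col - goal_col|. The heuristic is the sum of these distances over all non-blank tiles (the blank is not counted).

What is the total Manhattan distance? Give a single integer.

Tile 6: (0,0)->(1,2) = 3
Tile 3: (0,1)->(0,2) = 1
Tile 8: (0,2)->(2,1) = 3
Tile 5: (1,0)->(1,1) = 1
Tile 2: (1,1)->(0,1) = 1
Tile 7: (1,2)->(2,0) = 3
Tile 1: (2,0)->(0,0) = 2
Tile 4: (2,2)->(1,0) = 3
Sum: 3 + 1 + 3 + 1 + 1 + 3 + 2 + 3 = 17

Answer: 17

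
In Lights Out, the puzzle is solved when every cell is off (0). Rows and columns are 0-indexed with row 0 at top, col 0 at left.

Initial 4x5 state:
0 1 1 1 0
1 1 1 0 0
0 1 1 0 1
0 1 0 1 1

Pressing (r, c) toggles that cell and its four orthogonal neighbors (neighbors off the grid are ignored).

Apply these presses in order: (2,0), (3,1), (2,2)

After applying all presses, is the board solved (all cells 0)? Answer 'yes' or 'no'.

Answer: no

Derivation:
After press 1 at (2,0):
0 1 1 1 0
0 1 1 0 0
1 0 1 0 1
1 1 0 1 1

After press 2 at (3,1):
0 1 1 1 0
0 1 1 0 0
1 1 1 0 1
0 0 1 1 1

After press 3 at (2,2):
0 1 1 1 0
0 1 0 0 0
1 0 0 1 1
0 0 0 1 1

Lights still on: 9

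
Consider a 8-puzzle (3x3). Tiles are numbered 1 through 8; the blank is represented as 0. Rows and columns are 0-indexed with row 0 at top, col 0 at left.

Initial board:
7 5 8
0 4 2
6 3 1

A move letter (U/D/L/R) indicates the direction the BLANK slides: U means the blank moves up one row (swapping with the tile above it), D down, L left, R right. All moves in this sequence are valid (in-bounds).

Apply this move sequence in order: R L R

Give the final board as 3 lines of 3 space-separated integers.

After move 1 (R):
7 5 8
4 0 2
6 3 1

After move 2 (L):
7 5 8
0 4 2
6 3 1

After move 3 (R):
7 5 8
4 0 2
6 3 1

Answer: 7 5 8
4 0 2
6 3 1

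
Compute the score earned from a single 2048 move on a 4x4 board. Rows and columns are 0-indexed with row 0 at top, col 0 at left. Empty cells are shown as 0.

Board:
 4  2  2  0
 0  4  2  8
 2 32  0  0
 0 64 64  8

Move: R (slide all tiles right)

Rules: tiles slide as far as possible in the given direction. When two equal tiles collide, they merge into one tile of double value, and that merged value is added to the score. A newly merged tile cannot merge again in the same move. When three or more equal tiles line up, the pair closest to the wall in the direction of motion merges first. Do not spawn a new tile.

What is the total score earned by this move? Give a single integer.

Answer: 132

Derivation:
Slide right:
row 0: [4, 2, 2, 0] -> [0, 0, 4, 4]  score +4 (running 4)
row 1: [0, 4, 2, 8] -> [0, 4, 2, 8]  score +0 (running 4)
row 2: [2, 32, 0, 0] -> [0, 0, 2, 32]  score +0 (running 4)
row 3: [0, 64, 64, 8] -> [0, 0, 128, 8]  score +128 (running 132)
Board after move:
  0   0   4   4
  0   4   2   8
  0   0   2  32
  0   0 128   8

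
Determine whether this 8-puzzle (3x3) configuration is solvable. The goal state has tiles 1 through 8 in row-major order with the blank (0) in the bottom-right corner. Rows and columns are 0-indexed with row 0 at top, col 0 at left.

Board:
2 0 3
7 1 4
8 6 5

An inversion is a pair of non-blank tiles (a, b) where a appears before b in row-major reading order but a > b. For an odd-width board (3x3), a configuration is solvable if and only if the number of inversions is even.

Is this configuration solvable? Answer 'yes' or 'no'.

Inversions (pairs i<j in row-major order where tile[i] > tile[j] > 0): 9
9 is odd, so the puzzle is not solvable.

Answer: no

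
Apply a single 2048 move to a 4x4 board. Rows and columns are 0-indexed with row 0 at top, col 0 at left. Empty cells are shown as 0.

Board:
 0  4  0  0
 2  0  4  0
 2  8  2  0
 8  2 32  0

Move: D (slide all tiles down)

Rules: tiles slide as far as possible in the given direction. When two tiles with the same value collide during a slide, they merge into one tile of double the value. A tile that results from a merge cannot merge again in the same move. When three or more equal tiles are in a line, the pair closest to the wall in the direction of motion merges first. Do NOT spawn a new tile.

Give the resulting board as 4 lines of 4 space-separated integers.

Slide down:
col 0: [0, 2, 2, 8] -> [0, 0, 4, 8]
col 1: [4, 0, 8, 2] -> [0, 4, 8, 2]
col 2: [0, 4, 2, 32] -> [0, 4, 2, 32]
col 3: [0, 0, 0, 0] -> [0, 0, 0, 0]

Answer:  0  0  0  0
 0  4  4  0
 4  8  2  0
 8  2 32  0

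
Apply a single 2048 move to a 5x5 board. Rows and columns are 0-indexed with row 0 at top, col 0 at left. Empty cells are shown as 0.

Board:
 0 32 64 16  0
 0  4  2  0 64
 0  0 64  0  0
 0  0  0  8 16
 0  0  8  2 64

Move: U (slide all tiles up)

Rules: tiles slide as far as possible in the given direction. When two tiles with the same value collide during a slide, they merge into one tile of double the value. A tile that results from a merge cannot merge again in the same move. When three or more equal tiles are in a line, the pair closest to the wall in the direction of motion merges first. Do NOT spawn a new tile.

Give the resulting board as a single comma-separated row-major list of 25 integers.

Answer: 0, 32, 64, 16, 64, 0, 4, 2, 8, 16, 0, 0, 64, 2, 64, 0, 0, 8, 0, 0, 0, 0, 0, 0, 0

Derivation:
Slide up:
col 0: [0, 0, 0, 0, 0] -> [0, 0, 0, 0, 0]
col 1: [32, 4, 0, 0, 0] -> [32, 4, 0, 0, 0]
col 2: [64, 2, 64, 0, 8] -> [64, 2, 64, 8, 0]
col 3: [16, 0, 0, 8, 2] -> [16, 8, 2, 0, 0]
col 4: [0, 64, 0, 16, 64] -> [64, 16, 64, 0, 0]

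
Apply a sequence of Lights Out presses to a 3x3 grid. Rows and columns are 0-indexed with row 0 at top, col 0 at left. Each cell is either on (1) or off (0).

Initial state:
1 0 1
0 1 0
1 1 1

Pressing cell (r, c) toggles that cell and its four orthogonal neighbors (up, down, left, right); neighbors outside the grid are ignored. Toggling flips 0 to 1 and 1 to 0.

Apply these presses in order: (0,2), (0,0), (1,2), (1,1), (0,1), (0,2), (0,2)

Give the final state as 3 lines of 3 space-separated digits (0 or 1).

After press 1 at (0,2):
1 1 0
0 1 1
1 1 1

After press 2 at (0,0):
0 0 0
1 1 1
1 1 1

After press 3 at (1,2):
0 0 1
1 0 0
1 1 0

After press 4 at (1,1):
0 1 1
0 1 1
1 0 0

After press 5 at (0,1):
1 0 0
0 0 1
1 0 0

After press 6 at (0,2):
1 1 1
0 0 0
1 0 0

After press 7 at (0,2):
1 0 0
0 0 1
1 0 0

Answer: 1 0 0
0 0 1
1 0 0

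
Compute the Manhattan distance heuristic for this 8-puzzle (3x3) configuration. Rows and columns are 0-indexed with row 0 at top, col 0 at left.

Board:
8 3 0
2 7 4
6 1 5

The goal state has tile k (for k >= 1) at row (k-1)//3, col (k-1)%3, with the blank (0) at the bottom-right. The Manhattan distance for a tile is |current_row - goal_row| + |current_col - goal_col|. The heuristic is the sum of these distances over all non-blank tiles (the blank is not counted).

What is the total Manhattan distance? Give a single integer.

Tile 8: at (0,0), goal (2,1), distance |0-2|+|0-1| = 3
Tile 3: at (0,1), goal (0,2), distance |0-0|+|1-2| = 1
Tile 2: at (1,0), goal (0,1), distance |1-0|+|0-1| = 2
Tile 7: at (1,1), goal (2,0), distance |1-2|+|1-0| = 2
Tile 4: at (1,2), goal (1,0), distance |1-1|+|2-0| = 2
Tile 6: at (2,0), goal (1,2), distance |2-1|+|0-2| = 3
Tile 1: at (2,1), goal (0,0), distance |2-0|+|1-0| = 3
Tile 5: at (2,2), goal (1,1), distance |2-1|+|2-1| = 2
Sum: 3 + 1 + 2 + 2 + 2 + 3 + 3 + 2 = 18

Answer: 18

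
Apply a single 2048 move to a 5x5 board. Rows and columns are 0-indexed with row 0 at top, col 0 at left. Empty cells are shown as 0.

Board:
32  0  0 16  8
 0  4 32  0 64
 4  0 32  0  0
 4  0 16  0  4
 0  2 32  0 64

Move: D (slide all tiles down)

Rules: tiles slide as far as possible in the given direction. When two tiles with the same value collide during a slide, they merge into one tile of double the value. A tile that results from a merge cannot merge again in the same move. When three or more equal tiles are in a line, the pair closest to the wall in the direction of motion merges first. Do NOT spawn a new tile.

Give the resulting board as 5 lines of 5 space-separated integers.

Slide down:
col 0: [32, 0, 4, 4, 0] -> [0, 0, 0, 32, 8]
col 1: [0, 4, 0, 0, 2] -> [0, 0, 0, 4, 2]
col 2: [0, 32, 32, 16, 32] -> [0, 0, 64, 16, 32]
col 3: [16, 0, 0, 0, 0] -> [0, 0, 0, 0, 16]
col 4: [8, 64, 0, 4, 64] -> [0, 8, 64, 4, 64]

Answer:  0  0  0  0  0
 0  0  0  0  8
 0  0 64  0 64
32  4 16  0  4
 8  2 32 16 64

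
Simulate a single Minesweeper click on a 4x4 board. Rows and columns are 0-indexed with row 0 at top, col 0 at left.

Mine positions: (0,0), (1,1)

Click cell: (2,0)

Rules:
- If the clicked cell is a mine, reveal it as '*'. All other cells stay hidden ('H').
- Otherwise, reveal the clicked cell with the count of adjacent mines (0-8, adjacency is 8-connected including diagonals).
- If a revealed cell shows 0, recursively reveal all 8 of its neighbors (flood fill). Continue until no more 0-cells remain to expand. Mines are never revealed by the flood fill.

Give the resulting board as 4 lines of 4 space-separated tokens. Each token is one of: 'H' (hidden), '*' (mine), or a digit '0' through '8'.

H H H H
H H H H
1 H H H
H H H H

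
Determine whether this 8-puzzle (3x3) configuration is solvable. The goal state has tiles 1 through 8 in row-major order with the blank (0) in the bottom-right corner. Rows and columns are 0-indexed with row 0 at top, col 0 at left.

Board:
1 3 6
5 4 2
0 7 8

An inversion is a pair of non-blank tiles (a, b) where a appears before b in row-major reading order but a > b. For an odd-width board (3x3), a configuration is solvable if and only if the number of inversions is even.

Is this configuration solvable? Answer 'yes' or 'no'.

Inversions (pairs i<j in row-major order where tile[i] > tile[j] > 0): 7
7 is odd, so the puzzle is not solvable.

Answer: no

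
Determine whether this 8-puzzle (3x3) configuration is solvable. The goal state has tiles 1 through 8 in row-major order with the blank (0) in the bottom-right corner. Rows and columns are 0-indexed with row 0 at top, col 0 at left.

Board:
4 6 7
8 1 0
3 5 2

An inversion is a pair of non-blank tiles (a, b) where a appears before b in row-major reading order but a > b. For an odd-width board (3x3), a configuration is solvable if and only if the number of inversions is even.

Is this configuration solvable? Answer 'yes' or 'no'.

Inversions (pairs i<j in row-major order where tile[i] > tile[j] > 0): 17
17 is odd, so the puzzle is not solvable.

Answer: no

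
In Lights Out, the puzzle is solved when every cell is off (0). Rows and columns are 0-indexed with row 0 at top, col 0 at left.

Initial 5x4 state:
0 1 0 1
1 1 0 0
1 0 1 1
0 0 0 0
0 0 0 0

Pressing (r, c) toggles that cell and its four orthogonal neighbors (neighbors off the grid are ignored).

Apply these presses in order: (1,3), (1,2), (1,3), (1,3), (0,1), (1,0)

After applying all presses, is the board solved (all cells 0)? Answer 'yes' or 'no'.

Answer: yes

Derivation:
After press 1 at (1,3):
0 1 0 0
1 1 1 1
1 0 1 0
0 0 0 0
0 0 0 0

After press 2 at (1,2):
0 1 1 0
1 0 0 0
1 0 0 0
0 0 0 0
0 0 0 0

After press 3 at (1,3):
0 1 1 1
1 0 1 1
1 0 0 1
0 0 0 0
0 0 0 0

After press 4 at (1,3):
0 1 1 0
1 0 0 0
1 0 0 0
0 0 0 0
0 0 0 0

After press 5 at (0,1):
1 0 0 0
1 1 0 0
1 0 0 0
0 0 0 0
0 0 0 0

After press 6 at (1,0):
0 0 0 0
0 0 0 0
0 0 0 0
0 0 0 0
0 0 0 0

Lights still on: 0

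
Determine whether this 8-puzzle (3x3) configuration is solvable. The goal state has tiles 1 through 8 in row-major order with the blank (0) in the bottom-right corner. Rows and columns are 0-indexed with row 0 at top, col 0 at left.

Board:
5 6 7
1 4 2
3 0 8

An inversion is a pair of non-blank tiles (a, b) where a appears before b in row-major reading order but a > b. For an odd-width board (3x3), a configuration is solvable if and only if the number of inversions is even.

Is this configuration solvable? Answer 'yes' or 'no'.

Inversions (pairs i<j in row-major order where tile[i] > tile[j] > 0): 14
14 is even, so the puzzle is solvable.

Answer: yes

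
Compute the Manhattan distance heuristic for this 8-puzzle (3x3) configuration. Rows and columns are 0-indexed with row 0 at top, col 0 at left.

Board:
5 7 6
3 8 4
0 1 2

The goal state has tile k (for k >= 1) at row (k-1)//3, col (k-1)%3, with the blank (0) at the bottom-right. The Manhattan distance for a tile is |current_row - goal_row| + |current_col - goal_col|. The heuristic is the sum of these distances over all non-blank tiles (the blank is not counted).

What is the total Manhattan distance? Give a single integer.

Answer: 18

Derivation:
Tile 5: (0,0)->(1,1) = 2
Tile 7: (0,1)->(2,0) = 3
Tile 6: (0,2)->(1,2) = 1
Tile 3: (1,0)->(0,2) = 3
Tile 8: (1,1)->(2,1) = 1
Tile 4: (1,2)->(1,0) = 2
Tile 1: (2,1)->(0,0) = 3
Tile 2: (2,2)->(0,1) = 3
Sum: 2 + 3 + 1 + 3 + 1 + 2 + 3 + 3 = 18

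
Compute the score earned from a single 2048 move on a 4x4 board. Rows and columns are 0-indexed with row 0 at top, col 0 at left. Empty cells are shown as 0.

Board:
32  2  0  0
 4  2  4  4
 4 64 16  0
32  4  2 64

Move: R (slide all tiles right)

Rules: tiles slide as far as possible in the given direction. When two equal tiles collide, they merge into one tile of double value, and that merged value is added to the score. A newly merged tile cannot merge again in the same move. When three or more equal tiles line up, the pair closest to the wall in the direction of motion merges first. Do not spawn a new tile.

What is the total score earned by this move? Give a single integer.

Answer: 8

Derivation:
Slide right:
row 0: [32, 2, 0, 0] -> [0, 0, 32, 2]  score +0 (running 0)
row 1: [4, 2, 4, 4] -> [0, 4, 2, 8]  score +8 (running 8)
row 2: [4, 64, 16, 0] -> [0, 4, 64, 16]  score +0 (running 8)
row 3: [32, 4, 2, 64] -> [32, 4, 2, 64]  score +0 (running 8)
Board after move:
 0  0 32  2
 0  4  2  8
 0  4 64 16
32  4  2 64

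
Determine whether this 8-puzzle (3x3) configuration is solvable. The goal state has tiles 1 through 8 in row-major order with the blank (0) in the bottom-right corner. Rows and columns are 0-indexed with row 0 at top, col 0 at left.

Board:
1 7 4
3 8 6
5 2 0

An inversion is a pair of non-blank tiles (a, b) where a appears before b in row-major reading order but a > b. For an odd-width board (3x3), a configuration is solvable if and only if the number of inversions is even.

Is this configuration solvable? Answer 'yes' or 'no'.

Answer: yes

Derivation:
Inversions (pairs i<j in row-major order where tile[i] > tile[j] > 0): 14
14 is even, so the puzzle is solvable.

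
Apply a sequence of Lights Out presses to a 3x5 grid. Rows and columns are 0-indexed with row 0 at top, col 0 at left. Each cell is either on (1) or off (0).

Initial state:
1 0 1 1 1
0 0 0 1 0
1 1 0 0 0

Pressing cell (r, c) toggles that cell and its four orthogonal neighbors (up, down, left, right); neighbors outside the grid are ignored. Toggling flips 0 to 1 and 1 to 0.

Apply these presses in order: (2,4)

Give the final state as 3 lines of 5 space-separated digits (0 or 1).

After press 1 at (2,4):
1 0 1 1 1
0 0 0 1 1
1 1 0 1 1

Answer: 1 0 1 1 1
0 0 0 1 1
1 1 0 1 1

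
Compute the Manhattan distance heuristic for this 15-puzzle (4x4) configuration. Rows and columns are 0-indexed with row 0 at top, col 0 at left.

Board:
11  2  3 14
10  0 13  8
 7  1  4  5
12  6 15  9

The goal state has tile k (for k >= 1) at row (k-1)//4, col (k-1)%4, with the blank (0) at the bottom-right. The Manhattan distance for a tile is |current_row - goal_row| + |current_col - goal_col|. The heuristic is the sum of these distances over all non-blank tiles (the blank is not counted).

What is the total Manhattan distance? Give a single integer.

Tile 11: at (0,0), goal (2,2), distance |0-2|+|0-2| = 4
Tile 2: at (0,1), goal (0,1), distance |0-0|+|1-1| = 0
Tile 3: at (0,2), goal (0,2), distance |0-0|+|2-2| = 0
Tile 14: at (0,3), goal (3,1), distance |0-3|+|3-1| = 5
Tile 10: at (1,0), goal (2,1), distance |1-2|+|0-1| = 2
Tile 13: at (1,2), goal (3,0), distance |1-3|+|2-0| = 4
Tile 8: at (1,3), goal (1,3), distance |1-1|+|3-3| = 0
Tile 7: at (2,0), goal (1,2), distance |2-1|+|0-2| = 3
Tile 1: at (2,1), goal (0,0), distance |2-0|+|1-0| = 3
Tile 4: at (2,2), goal (0,3), distance |2-0|+|2-3| = 3
Tile 5: at (2,3), goal (1,0), distance |2-1|+|3-0| = 4
Tile 12: at (3,0), goal (2,3), distance |3-2|+|0-3| = 4
Tile 6: at (3,1), goal (1,1), distance |3-1|+|1-1| = 2
Tile 15: at (3,2), goal (3,2), distance |3-3|+|2-2| = 0
Tile 9: at (3,3), goal (2,0), distance |3-2|+|3-0| = 4
Sum: 4 + 0 + 0 + 5 + 2 + 4 + 0 + 3 + 3 + 3 + 4 + 4 + 2 + 0 + 4 = 38

Answer: 38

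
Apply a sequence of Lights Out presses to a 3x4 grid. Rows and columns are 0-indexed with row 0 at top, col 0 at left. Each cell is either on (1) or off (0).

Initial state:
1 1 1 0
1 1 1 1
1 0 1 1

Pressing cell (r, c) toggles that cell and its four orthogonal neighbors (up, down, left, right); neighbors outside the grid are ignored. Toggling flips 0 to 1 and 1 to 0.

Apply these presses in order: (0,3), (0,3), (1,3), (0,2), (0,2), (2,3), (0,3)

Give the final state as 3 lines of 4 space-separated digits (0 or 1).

Answer: 1 1 0 0
1 1 0 0
1 0 0 1

Derivation:
After press 1 at (0,3):
1 1 0 1
1 1 1 0
1 0 1 1

After press 2 at (0,3):
1 1 1 0
1 1 1 1
1 0 1 1

After press 3 at (1,3):
1 1 1 1
1 1 0 0
1 0 1 0

After press 4 at (0,2):
1 0 0 0
1 1 1 0
1 0 1 0

After press 5 at (0,2):
1 1 1 1
1 1 0 0
1 0 1 0

After press 6 at (2,3):
1 1 1 1
1 1 0 1
1 0 0 1

After press 7 at (0,3):
1 1 0 0
1 1 0 0
1 0 0 1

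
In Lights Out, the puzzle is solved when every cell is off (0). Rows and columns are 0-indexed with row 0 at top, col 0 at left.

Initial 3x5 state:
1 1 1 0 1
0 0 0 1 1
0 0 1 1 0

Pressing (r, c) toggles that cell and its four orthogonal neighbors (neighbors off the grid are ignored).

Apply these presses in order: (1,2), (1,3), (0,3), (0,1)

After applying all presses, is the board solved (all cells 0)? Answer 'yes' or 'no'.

After press 1 at (1,2):
1 1 0 0 1
0 1 1 0 1
0 0 0 1 0

After press 2 at (1,3):
1 1 0 1 1
0 1 0 1 0
0 0 0 0 0

After press 3 at (0,3):
1 1 1 0 0
0 1 0 0 0
0 0 0 0 0

After press 4 at (0,1):
0 0 0 0 0
0 0 0 0 0
0 0 0 0 0

Lights still on: 0

Answer: yes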